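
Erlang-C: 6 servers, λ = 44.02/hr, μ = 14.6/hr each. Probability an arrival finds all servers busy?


a = λ/μ = 3.0151; ρ = a/6 = 0.5025
P₀ = 0.048203 (from M/M/c formula)
C(c,a) = [a^c/(c!(1−ρ))]·P₀ = [751.24759/(720·0.4975)]·0.048203
= 2.09733·0.048203 = 0.101098

Final: 0.101098


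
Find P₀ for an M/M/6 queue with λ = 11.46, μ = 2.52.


a = λ/μ = 11.46/2.52 = 4.5476; ρ = a/c = 0.7579
Σ_{k=0}^{5} a^k/k! (terms k=0..5) = 1.00000 + 4.54762 + 10.34042 + 15.67476 + 17.82071 + 16.20836 = 65.59188
Tail: a^6/(6!(1−ρ)) = 8845.13490/(720·0.2421) = 50.75077
P₀ = 1/(65.59188 + 50.75077) = 1/116.34265 = 0.008595

Final: 0.008595


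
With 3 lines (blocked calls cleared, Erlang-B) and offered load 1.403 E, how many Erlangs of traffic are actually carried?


B(3,1.403) = 0.119631 (Erlang-B)
Carried load = a(1 − B) = 1.403·(1 − 0.119631) = 1.403·0.880369 = 1.2352 E

Final: 1.2352 Erlangs


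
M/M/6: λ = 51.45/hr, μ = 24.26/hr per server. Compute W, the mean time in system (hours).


a = 2.1208; ρ = 0.3535; P₀ = 0.119686
Lq = P₀·a^c·ρ/(c!(1−ρ)²) = 0.01279
Wq = Lq/λ = 0.01279/51.45 = 0.0002486 hr
W = Wq + 1/μ = 0.0002486 + 0.04122 = 0.04147 hr

Final: 0.04147 hr


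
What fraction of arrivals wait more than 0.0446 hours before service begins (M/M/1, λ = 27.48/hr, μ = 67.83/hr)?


ρ = 27.48/67.83 = 0.4051
P(Wq > t) = ρ·e^{−(μ−λ)t} = 0.4051·e^{−1.7996}
= 0.4051·0.165363 = 0.066994

Final: 0.066994


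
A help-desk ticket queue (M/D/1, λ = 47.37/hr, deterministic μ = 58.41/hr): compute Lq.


ρ = 47.37/58.41 = 0.8110
M/D/1: Lq = ρ²/(2(1−ρ)) = 0.6577/(2·0.1890) = 1.73988

Final: 1.73988


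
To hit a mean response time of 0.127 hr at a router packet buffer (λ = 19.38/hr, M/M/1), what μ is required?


W = 1/(μ−λ) ⇒ μ − λ = 1/W = 1/0.127 = 7.8740
μ = λ + 1/W = 19.38 + 7.8740 = 27.2540 per hr

Final: 27.2540 /hr


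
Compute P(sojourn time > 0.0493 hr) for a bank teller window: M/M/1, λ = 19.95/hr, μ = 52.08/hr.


W ~ Exponential(μ−λ) for M/M/1.
μ − λ = 52.08 − 19.95 = 32.1300
P(W > t) = e^{−(μ−λ)t} = e^{−1.5840} = 0.205151

Final: 0.205151


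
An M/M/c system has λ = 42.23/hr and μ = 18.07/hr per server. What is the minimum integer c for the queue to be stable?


Stability requires cμ > λ ⇔ c > λ/μ.
λ/μ = 42.23/18.07 = 2.3370
Minimum integer c = ⌊2.3370⌋ + 1 = 3
Check: 3·18.07 = 54.21 > 42.23, while 2·18.07 = 36.14 ≤ 42.23

Final: 3 servers


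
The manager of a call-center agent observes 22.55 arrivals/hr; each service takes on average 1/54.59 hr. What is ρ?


ρ = λ/μ = 22.55/54.59 = 0.4131

Final: 0.4131


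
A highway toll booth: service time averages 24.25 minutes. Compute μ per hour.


μ = 1/(service time) in consistent units.
1 hour = 60 min, so μ = 60/24.25 = 2.4742 per hour

Final: 2.4742 /hr


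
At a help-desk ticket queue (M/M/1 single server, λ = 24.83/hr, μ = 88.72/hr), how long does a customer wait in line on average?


ρ = 24.83/88.72 = 0.2799
Wq = ρ/(μ−λ) = 0.2799/(88.72 − 24.83) = 0.2799/63.89 = 0.004380 hr

Final: 0.004380 hr


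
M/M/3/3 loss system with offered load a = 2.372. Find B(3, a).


B(c,a) = (a^c/c!) / Σ_{k=0}^{c} a^k/k!
a^3/3! = 2.224297
Σ terms (k=0..3): 1.00000 + 2.37200 + 2.81319 + 2.22430 = 8.409489
B = 2.224297/8.409489 = 0.264498

Final: 0.264498


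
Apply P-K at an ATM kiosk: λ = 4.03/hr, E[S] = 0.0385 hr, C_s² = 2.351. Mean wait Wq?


ρ = λ·E[S] = 4.03·0.0385 = 0.1552
E[S²] = E[S]²(1+C_s²) = 0.0385²·(1+2.351) = 0.004967
Wq = λ·E[S²]/(2(1−ρ)) = 4.03·0.004967/(2·0.8448) = 0.01185 hr

Final: 0.01185 hr


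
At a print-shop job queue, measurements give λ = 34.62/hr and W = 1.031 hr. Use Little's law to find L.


L = λW = 34.62·1.031 = 35.6932

Final: 35.6932


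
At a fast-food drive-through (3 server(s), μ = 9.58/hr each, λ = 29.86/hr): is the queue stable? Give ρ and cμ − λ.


Total capacity cμ = 3·9.58 = 28.74/hr
ρ = λ/(cμ) = 29.86/28.74 = 1.0390
Stable ⇔ ρ < 1: NO
Spare capacity = cμ − λ = 28.74 − 29.86 = -1.12/hr

Final: ρ = 1.0390; unstable; margin = -1.12/hr


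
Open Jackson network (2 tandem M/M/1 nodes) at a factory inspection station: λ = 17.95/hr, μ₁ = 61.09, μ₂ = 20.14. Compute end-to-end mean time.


Each node sees arrival rate λ = 17.95/hr (tandem ⇒ throughput preserved).
W₁ = 1/(μ₁−λ) = 1/(61.09−17.95) = 0.02318 hr
W₂ = 1/(μ₂−λ) = 1/(20.14−17.95) = 0.45662 hr
W_total = W₁ + W₂ = 0.02318 + 0.45662 = 0.47980 hr

Final: 0.47980 hr


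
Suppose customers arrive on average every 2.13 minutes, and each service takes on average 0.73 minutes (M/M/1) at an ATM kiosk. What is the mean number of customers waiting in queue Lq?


λ = 60/2.13 = 28.1690 /hr
μ = 60/0.73 = 82.1918 /hr
ρ = λ/μ = 28.1690/82.1918 = 0.3427
Lq = ρ²/(1−ρ) = 0.1175/0.6573 = 0.1787

Final: 0.1787


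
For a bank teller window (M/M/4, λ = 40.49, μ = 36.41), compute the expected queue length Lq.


a = λ/μ = 1.1121; ρ = a/4 = 0.2780
P₀ = 0.328099
Lq = P₀·a^c·ρ / (c!·(1−ρ)²) = 0.328099·1.52936·0.2780/(24·0.52126)
= 0.01115

Final: 0.01115


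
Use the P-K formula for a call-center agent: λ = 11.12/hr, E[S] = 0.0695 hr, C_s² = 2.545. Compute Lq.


ρ = λ·E[S] = 11.12·0.0695 = 0.7728
Lq = ρ²(1+C_s²)/(2(1−ρ)) = 0.5973·(1+2.545)/(2·0.2272)
= 0.5973·3.5450/0.4543 = 4.66051

Final: 4.66051


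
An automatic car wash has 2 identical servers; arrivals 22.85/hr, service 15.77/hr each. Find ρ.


ρ = λ/(cμ) = 22.85/(2·15.77) = 22.85/31.54 = 0.7245

Final: 0.7245


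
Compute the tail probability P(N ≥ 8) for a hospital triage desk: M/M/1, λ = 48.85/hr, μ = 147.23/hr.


ρ = 48.85/147.23 = 0.3318
P(N ≥ n) = ρ^n = 0.3318^8 = 0.0001469

Final: 0.0001469


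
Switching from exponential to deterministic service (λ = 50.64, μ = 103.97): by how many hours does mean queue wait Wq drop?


ρ = 50.64/103.97 = 0.4871
Wq(M/M/1) = ρ/(μ−λ) = 0.4871/53.33 = 0.009133 hr
Wq(M/D/1) = ρ/(2(μ−λ)) = 0.004567 hr
Savings = 0.009133 − 0.004567 = 0.004567 hr

Final: 0.004567 hr


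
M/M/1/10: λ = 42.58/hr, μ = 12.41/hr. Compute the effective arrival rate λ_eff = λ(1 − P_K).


ρ = 3.4311; P_K = (1−ρ)ρ^10/(1−ρ^11) = 0.708550
λ_eff = λ(1 − P_K) = 42.58·(1 − 0.708550) = 42.58·0.291450 = 12.4100 /hr

Final: 12.4100 /hr


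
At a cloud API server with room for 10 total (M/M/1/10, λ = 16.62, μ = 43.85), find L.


ρ = 16.62/43.85 = 0.3790
L = ρ[1 − (K+1)ρ^K + Kρ^(K+1)] / [(1−ρ)(1−ρ^(K+1))]
Numerator: 0.3790·(1 − 11·0.00006118 + 10·0.00002319) = 0.378852
Denominator: (0.6210)·(0.999977) = 0.620966
L = 0.378852/0.620966 = 0.6101

Final: 0.6101


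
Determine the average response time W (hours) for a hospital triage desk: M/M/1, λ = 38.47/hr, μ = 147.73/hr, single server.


W = 1/(μ−λ) = 1/(147.73 − 38.47) = 1/109.26 = 0.009152 hr

Final: 0.009152 hr


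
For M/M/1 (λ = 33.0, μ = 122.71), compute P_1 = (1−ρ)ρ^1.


ρ = 33.0/122.71 = 0.2689
P_n = (1−ρ)·ρ^n = (1 − 0.2689)·0.2689^1 = 0.7311·0.268927 = 0.196605

Final: 0.196605


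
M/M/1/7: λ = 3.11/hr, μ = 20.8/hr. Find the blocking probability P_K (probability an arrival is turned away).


ρ = λ/μ = 3.11/20.8 = 0.1495
P_K = (1−ρ)ρ^K/(1−ρ^(K+1)) = (0.8505·0.000001671)/(1 − 0.0000002498)
= 0.000001421/1.000000 = 0.000001421

Final: 0.000001421


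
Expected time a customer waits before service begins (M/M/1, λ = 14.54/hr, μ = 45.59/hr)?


ρ = 14.54/45.59 = 0.3189
Wq = ρ/(μ−λ) = 0.3189/(45.59 − 14.54) = 0.3189/31.05 = 0.01027 hr

Final: 0.01027 hr


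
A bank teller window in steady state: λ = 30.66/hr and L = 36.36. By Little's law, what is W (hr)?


W = L/λ = 36.36/30.66 = 1.1859 hr

Final: 1.1859 hr


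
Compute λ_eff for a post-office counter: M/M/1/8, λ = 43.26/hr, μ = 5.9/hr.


ρ = 7.3322; P_K = (1−ρ)ρ^8/(1−ρ^9) = 0.863615
λ_eff = λ(1 − P_K) = 43.26·(1 − 0.863615) = 43.26·0.136385 = 5.9000 /hr

Final: 5.9000 /hr


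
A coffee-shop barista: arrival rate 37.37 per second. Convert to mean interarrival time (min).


Mean interarrival time = 1/λ = 1/37.37 second = 0.02676 second
In minutes: 0.02676 × 0.0166667 = 0.0004460 min

Final: 0.0004460 min


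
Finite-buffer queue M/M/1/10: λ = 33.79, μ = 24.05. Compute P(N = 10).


ρ = λ/μ = 33.79/24.05 = 1.4050
P_K = (1−ρ)ρ^K/(1−ρ^(K+1)) = (-0.4050·29.973062)/(1 − 42.111840)
= -12.138779/-41.111840 = 0.295262

Final: 0.295262


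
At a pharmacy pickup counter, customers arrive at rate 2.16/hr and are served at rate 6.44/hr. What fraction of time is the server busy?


ρ = λ/μ = 2.16/6.44 = 0.3354

Final: 0.3354


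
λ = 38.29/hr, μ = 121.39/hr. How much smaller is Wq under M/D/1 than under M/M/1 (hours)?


ρ = 38.29/121.39 = 0.3154
Wq(M/M/1) = ρ/(μ−λ) = 0.3154/83.10 = 0.003796 hr
Wq(M/D/1) = ρ/(2(μ−λ)) = 0.001898 hr
Savings = 0.003796 − 0.001898 = 0.001898 hr

Final: 0.001898 hr


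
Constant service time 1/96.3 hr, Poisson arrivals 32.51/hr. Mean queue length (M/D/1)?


ρ = 32.51/96.3 = 0.3376
M/D/1: Lq = ρ²/(2(1−ρ)) = 0.1140/(2·0.6624) = 0.08603

Final: 0.08603


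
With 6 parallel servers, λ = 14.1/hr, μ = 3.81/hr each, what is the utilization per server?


ρ = λ/(cμ) = 14.1/(6·3.81) = 14.1/22.86 = 0.6168

Final: 0.6168


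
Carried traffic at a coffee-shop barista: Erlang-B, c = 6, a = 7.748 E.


B(6,7.748) = 0.375779 (Erlang-B)
Carried load = a(1 − B) = 7.748·(1 − 0.375779) = 7.748·0.624221 = 4.8365 E

Final: 4.8365 Erlangs


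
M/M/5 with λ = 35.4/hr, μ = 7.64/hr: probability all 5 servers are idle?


a = λ/μ = 35.4/7.64 = 4.6335; ρ = a/c = 0.9267
Σ_{k=0}^{4} a^k/k! (terms k=0..4) = 1.00000 + 4.63351 + 10.73470 + 16.57977 + 19.20562 = 52.15360
Tail: a^5/(5!(1−ρ)) = 2135.74558/(120·0.07330) = 242.81393
P₀ = 1/(52.15360 + 242.81393) = 1/294.96753 = 0.003390

Final: 0.003390


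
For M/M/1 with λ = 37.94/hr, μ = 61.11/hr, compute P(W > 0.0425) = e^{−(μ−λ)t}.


W ~ Exponential(μ−λ) for M/M/1.
μ − λ = 61.11 − 37.94 = 23.1700
P(W > t) = e^{−(μ−λ)t} = e^{−0.9847} = 0.373542

Final: 0.373542


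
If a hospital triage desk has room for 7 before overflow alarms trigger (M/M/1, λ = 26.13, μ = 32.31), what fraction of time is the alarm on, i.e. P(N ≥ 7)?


ρ = 26.13/32.31 = 0.8087
P(N ≥ n) = ρ^n = 0.8087^7 = 0.226265

Final: 0.226265


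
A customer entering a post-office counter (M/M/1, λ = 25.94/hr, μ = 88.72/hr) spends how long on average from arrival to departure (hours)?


W = 1/(μ−λ) = 1/(88.72 − 25.94) = 1/62.78 = 0.01593 hr

Final: 0.01593 hr


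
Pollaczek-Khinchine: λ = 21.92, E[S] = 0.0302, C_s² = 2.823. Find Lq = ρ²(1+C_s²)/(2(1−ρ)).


ρ = λ·E[S] = 21.92·0.0302 = 0.6620
Lq = ρ²(1+C_s²)/(2(1−ρ)) = 0.4382·(1+2.823)/(2·0.3380)
= 0.4382·3.8230/0.6760 = 2.47818

Final: 2.47818


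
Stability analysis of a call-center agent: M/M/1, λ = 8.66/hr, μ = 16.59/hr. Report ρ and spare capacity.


Total capacity cμ = 1·16.59 = 16.59/hr
ρ = λ/(cμ) = 8.66/16.59 = 0.5220
Stable ⇔ ρ < 1: YES
Spare capacity = cμ − λ = 16.59 − 8.66 = 7.93/hr

Final: ρ = 0.5220; stable; margin = 7.93/hr


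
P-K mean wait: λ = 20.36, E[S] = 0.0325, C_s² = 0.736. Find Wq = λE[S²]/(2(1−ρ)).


ρ = λ·E[S] = 20.36·0.0325 = 0.6617
E[S²] = E[S]²(1+C_s²) = 0.0325²·(1+0.736) = 0.001834
Wq = λ·E[S²]/(2(1−ρ)) = 20.36·0.001834/(2·0.3383) = 0.05518 hr

Final: 0.05518 hr


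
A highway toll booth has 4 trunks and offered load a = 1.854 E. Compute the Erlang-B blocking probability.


B(c,a) = (a^c/c!) / Σ_{k=0}^{c} a^k/k!
a^4/4! = 0.492298
Σ terms (k=0..4): 1.00000 + 1.85400 + 1.71866 + 1.06213 + 0.49230 = 6.127086
B = 0.492298/6.127086 = 0.080348

Final: 0.080348


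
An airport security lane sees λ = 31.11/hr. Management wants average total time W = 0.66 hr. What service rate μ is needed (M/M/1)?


W = 1/(μ−λ) ⇒ μ − λ = 1/W = 1/0.66 = 1.5152
μ = λ + 1/W = 31.11 + 1.5152 = 32.6252 per hr

Final: 32.6252 /hr


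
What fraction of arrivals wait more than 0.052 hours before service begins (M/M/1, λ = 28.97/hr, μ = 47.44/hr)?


ρ = 28.97/47.44 = 0.6107
P(Wq > t) = ρ·e^{−(μ−λ)t} = 0.6107·e^{−0.9604}
= 0.6107·0.382724 = 0.233717

Final: 0.233717


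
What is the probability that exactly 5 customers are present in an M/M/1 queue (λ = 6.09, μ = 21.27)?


ρ = 6.09/21.27 = 0.2863
P_n = (1−ρ)·ρ^n = (1 − 0.2863)·0.2863^5 = 0.7137·0.001924 = 0.001373

Final: 0.001373


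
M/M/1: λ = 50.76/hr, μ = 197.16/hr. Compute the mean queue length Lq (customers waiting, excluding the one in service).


ρ = 50.76/197.16 = 0.2575
Lq = ρ²/(1−ρ) = 0.06628/0.7425 = 0.08927

Final: 0.08927


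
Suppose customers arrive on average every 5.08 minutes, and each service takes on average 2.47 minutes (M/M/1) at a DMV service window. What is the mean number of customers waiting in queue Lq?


λ = 60/5.08 = 11.8110 /hr
μ = 60/2.47 = 24.2915 /hr
ρ = λ/μ = 11.8110/24.2915 = 0.4862
Lq = ρ²/(1−ρ) = 0.2364/0.5138 = 0.4601

Final: 0.4601


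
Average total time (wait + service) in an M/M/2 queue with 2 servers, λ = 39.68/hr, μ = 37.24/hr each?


a = 1.0655; ρ = 0.5328; P₀ = 0.304835
Lq = P₀·a^c·ρ/(c!(1−ρ)²) = 0.42229
Wq = Lq/λ = 0.42229/39.68 = 0.01064 hr
W = Wq + 1/μ = 0.01064 + 0.02685 = 0.03750 hr

Final: 0.03750 hr


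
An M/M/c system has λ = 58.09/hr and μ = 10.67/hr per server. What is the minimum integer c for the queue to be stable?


Stability requires cμ > λ ⇔ c > λ/μ.
λ/μ = 58.09/10.67 = 5.4442
Minimum integer c = ⌊5.4442⌋ + 1 = 6
Check: 6·10.67 = 64.02 > 58.09, while 5·10.67 = 53.35 ≤ 58.09

Final: 6 servers


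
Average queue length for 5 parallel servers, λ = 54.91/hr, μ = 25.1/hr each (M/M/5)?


a = λ/μ = 2.1876; ρ = a/5 = 0.4375
P₀ = 0.110838
Lq = P₀·a^c·ρ / (c!·(1−ρ)²) = 0.110838·50.10587·0.4375/(120·0.31637)
= 0.06400

Final: 0.06400


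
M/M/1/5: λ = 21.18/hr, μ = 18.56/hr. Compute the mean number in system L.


ρ = 21.18/18.56 = 1.1412
L = ρ[1 − (K+1)ρ^K + Kρ^(K+1)] / [(1−ρ)(1−ρ^(K+1))]
Numerator: 1.1412·(1 − 6·1.935263 + 5·2.208452) = 0.491479
Denominator: (-0.1412)·(-1.208452) = 0.170590
L = 0.491479/0.170590 = 2.8811

Final: 2.8811


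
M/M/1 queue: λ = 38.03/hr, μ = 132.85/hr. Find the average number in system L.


ρ = λ/μ = 38.03/132.85 = 0.2863
L = ρ/(1−ρ) = 0.2863/(1 − 0.2863) = 0.2863/0.7137 = 0.4011

Final: 0.4011


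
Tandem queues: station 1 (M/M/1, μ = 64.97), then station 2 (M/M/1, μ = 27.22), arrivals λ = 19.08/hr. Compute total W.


Each node sees arrival rate λ = 19.08/hr (tandem ⇒ throughput preserved).
W₁ = 1/(μ₁−λ) = 1/(64.97−19.08) = 0.02179 hr
W₂ = 1/(μ₂−λ) = 1/(27.22−19.08) = 0.12285 hr
W_total = W₁ + W₂ = 0.02179 + 0.12285 = 0.14464 hr

Final: 0.14464 hr


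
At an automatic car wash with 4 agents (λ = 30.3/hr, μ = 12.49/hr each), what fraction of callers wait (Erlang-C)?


a = λ/μ = 2.4259; ρ = a/4 = 0.6065
P₀ = 0.080545 (from M/M/c formula)
C(c,a) = [a^c/(c!(1−ρ))]·P₀ = [34.63544/(24·0.3935)]·0.080545
= 3.66732·0.080545 = 0.295385

Final: 0.295385


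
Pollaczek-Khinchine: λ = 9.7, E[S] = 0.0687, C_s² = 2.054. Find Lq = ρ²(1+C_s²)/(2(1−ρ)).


ρ = λ·E[S] = 9.7·0.0687 = 0.6664
Lq = ρ²(1+C_s²)/(2(1−ρ)) = 0.4441·(1+2.054)/(2·0.3336)
= 0.4441·3.0540/0.6672 = 2.03262

Final: 2.03262


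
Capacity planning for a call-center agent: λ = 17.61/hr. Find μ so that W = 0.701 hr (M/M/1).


W = 1/(μ−λ) ⇒ μ − λ = 1/W = 1/0.701 = 1.4265
μ = λ + 1/W = 17.61 + 1.4265 = 19.0365 per hr

Final: 19.0365 /hr


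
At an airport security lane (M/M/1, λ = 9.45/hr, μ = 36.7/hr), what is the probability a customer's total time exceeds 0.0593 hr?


W ~ Exponential(μ−λ) for M/M/1.
μ − λ = 36.7 − 9.45 = 27.2500
P(W > t) = e^{−(μ−λ)t} = e^{−1.6159} = 0.198707

Final: 0.198707


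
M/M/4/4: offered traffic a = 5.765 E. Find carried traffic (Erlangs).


B(4,5.765) = 0.454155 (Erlang-B)
Carried load = a(1 − B) = 5.765·(1 − 0.454155) = 5.765·0.545845 = 3.1468 E

Final: 3.1468 Erlangs


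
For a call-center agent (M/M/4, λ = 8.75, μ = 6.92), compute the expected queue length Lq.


a = λ/μ = 1.2645; ρ = a/4 = 0.3161
P₀ = 0.281171
Lq = P₀·a^c·ρ / (c!·(1−ρ)²) = 0.281171·2.55628·0.3161/(24·0.46770)
= 0.02024

Final: 0.02024


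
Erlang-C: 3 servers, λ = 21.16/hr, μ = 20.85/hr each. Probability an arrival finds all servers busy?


a = λ/μ = 1.0149; ρ = a/3 = 0.3383
P₀ = 0.358022 (from M/M/c formula)
C(c,a) = [a^c/(c!(1−ρ))]·P₀ = [1.04527/(6·0.6617)]·0.358022
= 0.26327·0.358022 = 0.094258

Final: 0.094258


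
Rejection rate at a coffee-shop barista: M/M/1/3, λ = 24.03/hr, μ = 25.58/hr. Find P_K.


ρ = λ/μ = 24.03/25.58 = 0.9394
P_K = (1−ρ)ρ^K/(1−ρ^(K+1)) = (0.06059·0.829010)/(1 − 0.778777)
= 0.050233/0.221223 = 0.227070

Final: 0.227070


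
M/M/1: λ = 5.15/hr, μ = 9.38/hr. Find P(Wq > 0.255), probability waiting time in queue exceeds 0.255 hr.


ρ = 5.15/9.38 = 0.5490
P(Wq > t) = ρ·e^{−(μ−λ)t} = 0.5490·e^{−1.0787}
= 0.5490·0.340054 = 0.186704

Final: 0.186704


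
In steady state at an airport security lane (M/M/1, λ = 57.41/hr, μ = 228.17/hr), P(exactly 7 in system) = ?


ρ = 57.41/228.17 = 0.2516
P_n = (1−ρ)·ρ^n = (1 − 0.2516)·0.2516^7 = 0.7484·0.00006384 = 0.00004778

Final: 0.00004778


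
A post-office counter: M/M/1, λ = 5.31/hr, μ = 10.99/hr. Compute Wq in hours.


ρ = 5.31/10.99 = 0.4832
Wq = ρ/(μ−λ) = 0.4832/(10.99 − 5.31) = 0.4832/5.68 = 0.08506 hr

Final: 0.08506 hr


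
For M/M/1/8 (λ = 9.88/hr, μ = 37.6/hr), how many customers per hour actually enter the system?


ρ = 0.2628; P_K = (1−ρ)ρ^8/(1−ρ^9) = 0.00001676
λ_eff = λ(1 − P_K) = 9.88·(1 − 0.00001676) = 9.88·0.999983 = 9.8798 /hr

Final: 9.8798 /hr


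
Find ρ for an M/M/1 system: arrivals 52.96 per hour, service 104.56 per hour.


ρ = λ/μ = 52.96/104.56 = 0.5065

Final: 0.5065


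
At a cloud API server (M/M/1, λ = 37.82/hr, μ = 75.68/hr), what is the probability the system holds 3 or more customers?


ρ = 37.82/75.68 = 0.4997
P(N ≥ n) = ρ^n = 0.4997^3 = 0.124802

Final: 0.124802


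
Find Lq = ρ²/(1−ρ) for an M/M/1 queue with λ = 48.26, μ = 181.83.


ρ = 48.26/181.83 = 0.2654
Lq = ρ²/(1−ρ) = 0.07044/0.7346 = 0.09590

Final: 0.09590


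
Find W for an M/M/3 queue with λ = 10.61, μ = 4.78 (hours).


a = 2.2197; ρ = 0.7399; P₀ = 0.078800
Lq = P₀·a^c·ρ/(c!(1−ρ)²) = 1.57066
Wq = Lq/λ = 1.57066/10.61 = 0.14804 hr
W = Wq + 1/μ = 0.14804 + 0.20921 = 0.35724 hr

Final: 0.35724 hr


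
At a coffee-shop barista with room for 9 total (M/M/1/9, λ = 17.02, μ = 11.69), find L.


ρ = 17.02/11.69 = 1.4559
L = ρ[1 − (K+1)ρ^K + Kρ^(K+1)] / [(1−ρ)(1−ρ^(K+1))]
Numerator: 1.4559·(1 − 10·29.397162 + 9·42.800658) = 134.288099
Denominator: (-0.4559)·(-41.800658) = 19.058812
L = 134.288099/19.058812 = 7.0460

Final: 7.0460


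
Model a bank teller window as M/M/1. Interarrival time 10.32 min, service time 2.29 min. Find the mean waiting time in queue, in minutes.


λ = 60/10.32 = 5.8140 /hr
μ = 60/2.29 = 26.2009 /hr
ρ = λ/μ = 5.8140/26.2009 = 0.2219
Wq = ρ/(μ−λ) = 0.2219/(26.2009−5.8140) = 0.01088 hr
In minutes: 0.01088·60 = 0.6531 min

Final: 0.6531 min


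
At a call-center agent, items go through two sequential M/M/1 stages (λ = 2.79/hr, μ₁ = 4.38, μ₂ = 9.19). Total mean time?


Each node sees arrival rate λ = 2.79/hr (tandem ⇒ throughput preserved).
W₁ = 1/(μ₁−λ) = 1/(4.38−2.79) = 0.62893 hr
W₂ = 1/(μ₂−λ) = 1/(9.19−2.79) = 0.15625 hr
W_total = W₁ + W₂ = 0.62893 + 0.15625 = 0.78518 hr

Final: 0.78518 hr


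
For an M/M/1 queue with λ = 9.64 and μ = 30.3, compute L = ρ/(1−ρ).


ρ = λ/μ = 9.64/30.3 = 0.3182
L = ρ/(1−ρ) = 0.3182/(1 − 0.3182) = 0.3182/0.6818 = 0.4666

Final: 0.4666


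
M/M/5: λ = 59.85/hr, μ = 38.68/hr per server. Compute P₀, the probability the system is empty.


a = λ/μ = 59.85/38.68 = 1.5473; ρ = a/c = 0.3095
Σ_{k=0}^{4} a^k/k! (terms k=0..4) = 1.00000 + 1.54731 + 1.19709 + 0.61742 + 0.23884 = 4.60065
Tail: a^5/(5!(1−ρ)) = 8.86928/(120·0.6905) = 0.10703
P₀ = 1/(4.60065 + 0.10703) = 1/4.70769 = 0.212418

Final: 0.212418


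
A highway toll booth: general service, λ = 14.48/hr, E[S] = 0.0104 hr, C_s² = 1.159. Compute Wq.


ρ = λ·E[S] = 14.48·0.0104 = 0.1506
E[S²] = E[S]²(1+C_s²) = 0.0104²·(1+1.159) = 0.0002335
Wq = λ·E[S²]/(2(1−ρ)) = 14.48·0.0002335/(2·0.8494) = 0.001990 hr

Final: 0.001990 hr


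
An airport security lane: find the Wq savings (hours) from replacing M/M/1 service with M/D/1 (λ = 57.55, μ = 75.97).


ρ = 57.55/75.97 = 0.7575
Wq(M/M/1) = ρ/(μ−λ) = 0.7575/18.42 = 0.04113 hr
Wq(M/D/1) = ρ/(2(μ−λ)) = 0.02056 hr
Savings = 0.04113 − 0.02056 = 0.02056 hr

Final: 0.02056 hr


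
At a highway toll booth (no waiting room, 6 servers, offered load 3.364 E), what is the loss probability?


B(c,a) = (a^c/c!) / Σ_{k=0}^{c} a^k/k!
a^6/6! = 2.012813
Σ terms (k=0..6): 1.00000 + 3.36400 + 5.65825 + 6.34478 + 5.33596 + 3.59004 + 2.01281 = 27.305840
B = 2.012813/27.305840 = 0.073714

Final: 0.073714


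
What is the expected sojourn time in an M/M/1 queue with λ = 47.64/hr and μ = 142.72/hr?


W = 1/(μ−λ) = 1/(142.72 − 47.64) = 1/95.08 = 0.01052 hr

Final: 0.01052 hr


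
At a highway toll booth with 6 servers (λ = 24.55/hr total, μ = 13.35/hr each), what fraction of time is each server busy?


ρ = λ/(cμ) = 24.55/(6·13.35) = 24.55/80.10 = 0.3065

Final: 0.3065


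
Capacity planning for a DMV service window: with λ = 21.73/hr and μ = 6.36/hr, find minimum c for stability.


Stability requires cμ > λ ⇔ c > λ/μ.
λ/μ = 21.73/6.36 = 3.4167
Minimum integer c = ⌊3.4167⌋ + 1 = 4
Check: 4·6.36 = 25.44 > 21.73, while 3·6.36 = 19.08 ≤ 21.73

Final: 4 servers


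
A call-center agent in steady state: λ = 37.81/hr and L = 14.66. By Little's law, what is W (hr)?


W = L/λ = 14.66/37.81 = 0.3877 hr

Final: 0.3877 hr


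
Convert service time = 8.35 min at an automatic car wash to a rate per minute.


μ = 1/(service time) in consistent units.
1 minute = 1 min, so μ = 1/8.35 = 0.1198 per minute

Final: 0.1198 /min


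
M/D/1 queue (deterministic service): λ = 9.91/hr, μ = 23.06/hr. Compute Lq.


ρ = 9.91/23.06 = 0.4297
M/D/1: Lq = ρ²/(2(1−ρ)) = 0.1847/(2·0.5703) = 0.16193

Final: 0.16193


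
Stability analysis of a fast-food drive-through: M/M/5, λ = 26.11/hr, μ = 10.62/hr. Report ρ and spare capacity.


Total capacity cμ = 5·10.62 = 53.10/hr
ρ = λ/(cμ) = 26.11/53.10 = 0.4917
Stable ⇔ ρ < 1: YES
Spare capacity = cμ − λ = 53.10 − 26.11 = 26.99/hr

Final: ρ = 0.4917; stable; margin = 26.99/hr


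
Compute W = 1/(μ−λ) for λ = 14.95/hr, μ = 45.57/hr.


W = 1/(μ−λ) = 1/(45.57 − 14.95) = 1/30.62 = 0.03266 hr

Final: 0.03266 hr


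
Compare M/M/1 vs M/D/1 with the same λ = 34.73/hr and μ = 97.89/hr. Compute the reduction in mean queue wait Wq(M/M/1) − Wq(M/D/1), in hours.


ρ = 34.73/97.89 = 0.3548
Wq(M/M/1) = ρ/(μ−λ) = 0.3548/63.16 = 0.005617 hr
Wq(M/D/1) = ρ/(2(μ−λ)) = 0.002809 hr
Savings = 0.005617 − 0.002809 = 0.002809 hr

Final: 0.002809 hr


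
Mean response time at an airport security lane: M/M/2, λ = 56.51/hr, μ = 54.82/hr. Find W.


a = 1.0308; ρ = 0.5154; P₀ = 0.319771
Lq = P₀·a^c·ρ/(c!(1−ρ)²) = 0.37290
Wq = Lq/λ = 0.37290/56.51 = 0.006599 hr
W = Wq + 1/μ = 0.006599 + 0.01824 = 0.02484 hr

Final: 0.02484 hr


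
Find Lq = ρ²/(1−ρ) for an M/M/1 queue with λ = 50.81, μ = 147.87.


ρ = 50.81/147.87 = 0.3436
Lq = ρ²/(1−ρ) = 0.1181/0.6564 = 0.1799

Final: 0.1799


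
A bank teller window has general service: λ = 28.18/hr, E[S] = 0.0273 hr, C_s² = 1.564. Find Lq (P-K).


ρ = λ·E[S] = 28.18·0.0273 = 0.7693
Lq = ρ²(1+C_s²)/(2(1−ρ)) = 0.5918·(1+1.564)/(2·0.2307)
= 0.5918·2.5640/0.4614 = 3.28908

Final: 3.28908


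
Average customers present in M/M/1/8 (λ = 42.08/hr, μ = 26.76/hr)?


ρ = 42.08/26.76 = 1.5725
L = ρ[1 − (K+1)ρ^K + Kρ^(K+1)] / [(1−ρ)(1−ρ^(K+1))]
Numerator: 1.5725·(1 − 9·37.386687 + 8·58.790425) = 212.040460
Denominator: (-0.5725)·(-57.790425) = 33.084802
L = 212.040460/33.084802 = 6.4090

Final: 6.4090


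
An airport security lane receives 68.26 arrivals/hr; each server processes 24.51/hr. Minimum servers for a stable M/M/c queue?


Stability requires cμ > λ ⇔ c > λ/μ.
λ/μ = 68.26/24.51 = 2.7850
Minimum integer c = ⌊2.7850⌋ + 1 = 3
Check: 3·24.51 = 73.53 > 68.26, while 2·24.51 = 49.02 ≤ 68.26

Final: 3 servers


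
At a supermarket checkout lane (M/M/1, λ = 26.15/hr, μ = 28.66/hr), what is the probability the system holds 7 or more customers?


ρ = 26.15/28.66 = 0.9124
P(N ≥ n) = ρ^n = 0.9124^7 = 0.526464

Final: 0.526464


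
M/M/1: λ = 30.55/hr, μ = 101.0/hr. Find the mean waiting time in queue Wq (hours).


ρ = 30.55/101.0 = 0.3025
Wq = ρ/(μ−λ) = 0.3025/(101.0 − 30.55) = 0.3025/70.45 = 0.004293 hr

Final: 0.004293 hr


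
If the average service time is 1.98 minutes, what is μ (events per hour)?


μ = 1/(service time) in consistent units.
1 hour = 60 min, so μ = 60/1.98 = 30.3030 per hour

Final: 30.3030 /hr


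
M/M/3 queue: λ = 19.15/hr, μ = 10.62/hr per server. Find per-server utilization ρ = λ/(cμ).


ρ = λ/(cμ) = 19.15/(3·10.62) = 19.15/31.86 = 0.6011

Final: 0.6011


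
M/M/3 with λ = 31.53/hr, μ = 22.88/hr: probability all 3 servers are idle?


a = λ/μ = 31.53/22.88 = 1.3781; ρ = a/c = 0.4594
Σ_{k=0}^{2} a^k/k! (terms k=0..2) = 1.00000 + 1.37806 + 0.94952 = 3.32758
Tail: a^3/(3!(1−ρ)) = 2.61700/(6·0.5406) = 0.80675
P₀ = 1/(3.32758 + 0.80675) = 1/4.13433 = 0.241877

Final: 0.241877


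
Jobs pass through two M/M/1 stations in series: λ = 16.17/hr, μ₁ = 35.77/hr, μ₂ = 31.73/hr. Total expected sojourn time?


Each node sees arrival rate λ = 16.17/hr (tandem ⇒ throughput preserved).
W₁ = 1/(μ₁−λ) = 1/(35.77−16.17) = 0.05102 hr
W₂ = 1/(μ₂−λ) = 1/(31.73−16.17) = 0.06427 hr
W_total = W₁ + W₂ = 0.05102 + 0.06427 = 0.11529 hr

Final: 0.11529 hr


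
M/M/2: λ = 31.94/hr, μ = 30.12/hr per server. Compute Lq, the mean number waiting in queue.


a = λ/μ = 1.0604; ρ = a/2 = 0.5302
P₀ = 0.307008
Lq = P₀·a^c·ρ / (c!·(1−ρ)²) = 0.307008·1.12450·0.5302/(2·0.22070)
= 0.41469

Final: 0.41469


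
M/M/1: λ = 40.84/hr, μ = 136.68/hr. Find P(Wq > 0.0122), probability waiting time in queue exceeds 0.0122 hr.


ρ = 40.84/136.68 = 0.2988
P(Wq > t) = ρ·e^{−(μ−λ)t} = 0.2988·e^{−1.1692}
= 0.2988·0.310600 = 0.092807

Final: 0.092807


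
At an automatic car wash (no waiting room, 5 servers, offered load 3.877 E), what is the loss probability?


B(c,a) = (a^c/c!) / Σ_{k=0}^{c} a^k/k!
a^5/5! = 7.299578
Σ terms (k=0..5): 1.00000 + 3.87700 + 7.51556 + 9.71261 + 9.41395 + 7.29958 = 38.818709
B = 7.299578/38.818709 = 0.188043

Final: 0.188043


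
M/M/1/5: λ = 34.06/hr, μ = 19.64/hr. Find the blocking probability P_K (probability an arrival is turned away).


ρ = λ/μ = 34.06/19.64 = 1.7342
P_K = (1−ρ)ρ^K/(1−ρ^(K+1)) = (-0.7342·15.686130)/(1 − 27.203135)
= -11.517006/-26.203135 = 0.439528

Final: 0.439528


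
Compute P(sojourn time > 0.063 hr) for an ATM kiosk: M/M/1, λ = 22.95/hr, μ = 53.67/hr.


W ~ Exponential(μ−λ) for M/M/1.
μ − λ = 53.67 − 22.95 = 30.7200
P(W > t) = e^{−(μ−λ)t} = e^{−1.9354} = 0.144372

Final: 0.144372


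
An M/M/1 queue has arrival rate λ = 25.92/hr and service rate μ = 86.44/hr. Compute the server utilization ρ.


ρ = λ/μ = 25.92/86.44 = 0.2999

Final: 0.2999


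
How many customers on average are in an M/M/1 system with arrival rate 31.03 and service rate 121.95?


ρ = λ/μ = 31.03/121.95 = 0.2544
L = ρ/(1−ρ) = 0.2544/(1 − 0.2544) = 0.2544/0.7456 = 0.3413

Final: 0.3413


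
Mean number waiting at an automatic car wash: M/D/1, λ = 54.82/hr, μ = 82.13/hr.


ρ = 54.82/82.13 = 0.6675
M/D/1: Lq = ρ²/(2(1−ρ)) = 0.4455/(2·0.3325) = 0.66992

Final: 0.66992


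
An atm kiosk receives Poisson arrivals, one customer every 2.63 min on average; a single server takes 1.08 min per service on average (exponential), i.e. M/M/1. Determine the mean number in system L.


λ = 60/2.63 = 22.8137 /hr
μ = 60/1.08 = 55.5556 /hr
ρ = λ/μ = 22.8137/55.5556 = 0.4106
L = ρ/(1−ρ) = 0.4106/0.5894 = 0.6968

Final: 0.6968


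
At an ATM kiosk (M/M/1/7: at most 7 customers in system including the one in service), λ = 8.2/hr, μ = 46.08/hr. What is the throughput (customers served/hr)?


ρ = 0.1780; P_K = (1−ρ)ρ^7/(1−ρ^8) = 0.000004645
λ_eff = λ(1 − P_K) = 8.2·(1 − 0.000004645) = 8.2·0.999995 = 8.2000 /hr

Final: 8.2000 /hr


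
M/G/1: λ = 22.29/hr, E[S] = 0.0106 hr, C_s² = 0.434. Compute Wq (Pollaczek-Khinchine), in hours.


ρ = λ·E[S] = 22.29·0.0106 = 0.2363
E[S²] = E[S]²(1+C_s²) = 0.0106²·(1+0.434) = 0.0001611
Wq = λ·E[S²]/(2(1−ρ)) = 22.29·0.0001611/(2·0.7637) = 0.002351 hr

Final: 0.002351 hr


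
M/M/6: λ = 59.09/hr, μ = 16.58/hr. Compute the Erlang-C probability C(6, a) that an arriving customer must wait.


a = λ/μ = 3.5639; ρ = a/6 = 0.5940
P₀ = 0.027040 (from M/M/c formula)
C(c,a) = [a^c/(c!(1−ρ))]·P₀ = [2049.16431/(720·0.4060)]·0.027040
= 7.00981·0.027040 = 0.189543

Final: 0.189543


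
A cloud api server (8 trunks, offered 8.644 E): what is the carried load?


B(8,8.644) = 0.270550 (Erlang-B)
Carried load = a(1 − B) = 8.644·(1 − 0.270550) = 8.644·0.729450 = 6.3054 E

Final: 6.3054 Erlangs


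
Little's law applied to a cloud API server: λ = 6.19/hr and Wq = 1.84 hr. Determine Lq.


Lq = λWq = 6.19·1.84 = 11.3896

Final: 11.3896


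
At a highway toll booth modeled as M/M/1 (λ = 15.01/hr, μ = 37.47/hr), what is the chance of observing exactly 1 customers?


ρ = 15.01/37.47 = 0.4006
P_n = (1−ρ)·ρ^n = (1 − 0.4006)·0.4006^1 = 0.5994·0.400587 = 0.240117

Final: 0.240117


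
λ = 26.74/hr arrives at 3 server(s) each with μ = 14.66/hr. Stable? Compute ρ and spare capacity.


Total capacity cμ = 3·14.66 = 43.98/hr
ρ = λ/(cμ) = 26.74/43.98 = 0.6080
Stable ⇔ ρ < 1: YES
Spare capacity = cμ − λ = 43.98 − 26.74 = 17.24/hr

Final: ρ = 0.6080; stable; margin = 17.24/hr


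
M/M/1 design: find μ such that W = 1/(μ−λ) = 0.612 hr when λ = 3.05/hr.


W = 1/(μ−λ) ⇒ μ − λ = 1/W = 1/0.612 = 1.6340
μ = λ + 1/W = 3.05 + 1.6340 = 4.6840 per hr

Final: 4.6840 /hr


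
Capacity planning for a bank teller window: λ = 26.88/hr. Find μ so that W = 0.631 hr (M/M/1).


W = 1/(μ−λ) ⇒ μ − λ = 1/W = 1/0.631 = 1.5848
μ = λ + 1/W = 26.88 + 1.5848 = 28.4648 per hr

Final: 28.4648 /hr


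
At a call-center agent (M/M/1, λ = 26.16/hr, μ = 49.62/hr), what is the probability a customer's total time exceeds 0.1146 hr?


W ~ Exponential(μ−λ) for M/M/1.
μ − λ = 49.62 − 26.16 = 23.4600
P(W > t) = e^{−(μ−λ)t} = e^{−2.6885} = 0.067982

Final: 0.067982


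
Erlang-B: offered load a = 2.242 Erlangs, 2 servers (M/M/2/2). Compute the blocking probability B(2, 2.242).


B(c,a) = (a^c/c!) / Σ_{k=0}^{c} a^k/k!
a^2/2! = 2.513282
Σ terms (k=0..2): 1.00000 + 2.24200 + 2.51328 = 5.755282
B = 2.513282/5.755282 = 0.436691

Final: 0.436691


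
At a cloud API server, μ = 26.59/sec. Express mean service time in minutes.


Mean service time = 1/μ = 1/26.59 second = 0.03761 second
In minutes: 0.03761 × 0.0166667 = 0.0006268 min

Final: 0.0006268 min


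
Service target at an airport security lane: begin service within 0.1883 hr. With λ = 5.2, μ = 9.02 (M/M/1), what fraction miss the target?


ρ = 5.2/9.02 = 0.5765
P(Wq > t) = ρ·e^{−(μ−λ)t} = 0.5765·e^{−0.7193}
= 0.5765·0.487090 = 0.280806

Final: 0.280806


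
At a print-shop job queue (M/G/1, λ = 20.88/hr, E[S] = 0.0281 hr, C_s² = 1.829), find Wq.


ρ = λ·E[S] = 20.88·0.0281 = 0.5867
E[S²] = E[S]²(1+C_s²) = 0.0281²·(1+1.829) = 0.002234
Wq = λ·E[S²]/(2(1−ρ)) = 20.88·0.002234/(2·0.4133) = 0.05643 hr

Final: 0.05643 hr


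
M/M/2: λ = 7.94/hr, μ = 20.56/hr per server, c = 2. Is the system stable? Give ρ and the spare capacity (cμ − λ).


Total capacity cμ = 2·20.56 = 41.12/hr
ρ = λ/(cμ) = 7.94/41.12 = 0.1931
Stable ⇔ ρ < 1: YES
Spare capacity = cμ − λ = 41.12 − 7.94 = 33.18/hr

Final: ρ = 0.1931; stable; margin = 33.18/hr


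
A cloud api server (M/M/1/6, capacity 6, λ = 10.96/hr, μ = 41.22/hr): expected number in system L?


ρ = 10.96/41.22 = 0.2659
L = ρ[1 − (K+1)ρ^K + Kρ^(K+1)] / [(1−ρ)(1−ρ^(K+1))]
Numerator: 0.2659·(1 − 7·0.0003534 + 6·0.00009395) = 0.265383
Denominator: (0.7341)·(0.999906) = 0.734041
L = 0.265383/0.734041 = 0.3615

Final: 0.3615


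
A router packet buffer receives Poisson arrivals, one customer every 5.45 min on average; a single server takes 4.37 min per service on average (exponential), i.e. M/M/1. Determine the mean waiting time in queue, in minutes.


λ = 60/5.45 = 11.0092 /hr
μ = 60/4.37 = 13.7300 /hr
ρ = λ/μ = 11.0092/13.7300 = 0.8018
Wq = ρ/(μ−λ) = 0.8018/(13.7300−11.0092) = 0.29471 hr
In minutes: 0.29471·60 = 17.682 min

Final: 17.682 min


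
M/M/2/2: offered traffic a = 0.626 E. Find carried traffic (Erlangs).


B(2,0.626) = 0.107544 (Erlang-B)
Carried load = a(1 − B) = 0.626·(1 − 0.107544) = 0.626·0.892456 = 0.5587 E

Final: 0.5587 Erlangs


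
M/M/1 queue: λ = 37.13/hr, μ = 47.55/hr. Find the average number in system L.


ρ = λ/μ = 37.13/47.55 = 0.7809
L = ρ/(1−ρ) = 0.7809/(1 − 0.7809) = 0.7809/0.2191 = 3.5633

Final: 3.5633


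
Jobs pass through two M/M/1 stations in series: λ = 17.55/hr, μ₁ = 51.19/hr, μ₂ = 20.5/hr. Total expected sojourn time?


Each node sees arrival rate λ = 17.55/hr (tandem ⇒ throughput preserved).
W₁ = 1/(μ₁−λ) = 1/(51.19−17.55) = 0.02973 hr
W₂ = 1/(μ₂−λ) = 1/(20.5−17.55) = 0.33898 hr
W_total = W₁ + W₂ = 0.02973 + 0.33898 = 0.36871 hr

Final: 0.36871 hr


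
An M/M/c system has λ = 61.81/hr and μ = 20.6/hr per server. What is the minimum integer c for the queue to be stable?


Stability requires cμ > λ ⇔ c > λ/μ.
λ/μ = 61.81/20.6 = 3.0005
Minimum integer c = ⌊3.0005⌋ + 1 = 4
Check: 4·20.6 = 82.40 > 61.81, while 3·20.6 = 61.80 ≤ 61.81

Final: 4 servers


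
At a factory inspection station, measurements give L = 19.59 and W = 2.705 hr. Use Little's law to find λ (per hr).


λ = L/W = 19.59/2.705 = 7.2421 /hr

Final: 7.2421 /hr


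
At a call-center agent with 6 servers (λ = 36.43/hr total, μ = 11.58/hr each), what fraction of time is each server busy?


ρ = λ/(cμ) = 36.43/(6·11.58) = 36.43/69.48 = 0.5243

Final: 0.5243


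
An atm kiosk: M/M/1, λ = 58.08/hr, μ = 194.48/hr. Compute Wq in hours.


ρ = 58.08/194.48 = 0.2986
Wq = ρ/(μ−λ) = 0.2986/(194.48 − 58.08) = 0.2986/136.40 = 0.002189 hr

Final: 0.002189 hr


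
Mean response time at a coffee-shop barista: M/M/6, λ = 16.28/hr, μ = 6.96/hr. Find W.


a = 2.3391; ρ = 0.3898; P₀ = 0.096049
Lq = P₀·a^c·ρ/(c!(1−ρ)²) = 0.02288
Wq = Lq/λ = 0.02288/16.28 = 0.001405 hr
W = Wq + 1/μ = 0.001405 + 0.14368 = 0.14508 hr

Final: 0.14508 hr


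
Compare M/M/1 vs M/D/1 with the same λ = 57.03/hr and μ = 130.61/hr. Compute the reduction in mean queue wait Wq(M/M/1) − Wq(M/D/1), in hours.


ρ = 57.03/130.61 = 0.4366
Wq(M/M/1) = ρ/(μ−λ) = 0.4366/73.58 = 0.005934 hr
Wq(M/D/1) = ρ/(2(μ−λ)) = 0.002967 hr
Savings = 0.005934 − 0.002967 = 0.002967 hr

Final: 0.002967 hr


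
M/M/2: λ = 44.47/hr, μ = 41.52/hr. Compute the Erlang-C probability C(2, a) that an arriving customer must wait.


a = λ/μ = 1.0711; ρ = a/2 = 0.5355
P₀ = 0.302486 (from M/M/c formula)
C(c,a) = [a^c/(c!(1−ρ))]·P₀ = [1.14715/(2·0.4645)]·0.302486
= 1.23489·0.302486 = 0.373536

Final: 0.373536


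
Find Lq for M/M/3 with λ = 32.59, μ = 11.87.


a = λ/μ = 2.7456; ρ = a/3 = 0.9152
P₀ = 0.020752
Lq = P₀·a^c·ρ / (c!·(1−ρ)²) = 0.020752·20.69669·0.9152/(6·0.007192)
= 9.10854

Final: 9.10854


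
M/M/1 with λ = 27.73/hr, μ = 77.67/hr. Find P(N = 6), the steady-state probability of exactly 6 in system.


ρ = 27.73/77.67 = 0.3570
P_n = (1−ρ)·ρ^n = (1 − 0.3570)·0.3570^6 = 0.6430·0.002071 = 0.001332

Final: 0.001332


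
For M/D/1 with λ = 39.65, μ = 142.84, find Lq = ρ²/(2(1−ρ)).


ρ = 39.65/142.84 = 0.2776
M/D/1: Lq = ρ²/(2(1−ρ)) = 0.07705/(2·0.7224) = 0.05333

Final: 0.05333


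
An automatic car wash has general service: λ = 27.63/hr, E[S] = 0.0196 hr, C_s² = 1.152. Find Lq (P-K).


ρ = λ·E[S] = 27.63·0.0196 = 0.5415
Lq = ρ²(1+C_s²)/(2(1−ρ)) = 0.2933·(1+1.152)/(2·0.4585)
= 0.2933·2.1520/0.9169 = 0.68832

Final: 0.68832


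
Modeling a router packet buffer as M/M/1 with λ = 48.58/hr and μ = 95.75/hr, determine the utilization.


ρ = λ/μ = 48.58/95.75 = 0.5074

Final: 0.5074


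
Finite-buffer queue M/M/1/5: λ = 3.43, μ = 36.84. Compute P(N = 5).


ρ = λ/μ = 3.43/36.84 = 0.09311
P_K = (1−ρ)ρ^K/(1−ρ^(K+1)) = (0.9069·0.000006996)/(1 − 0.0000006514)
= 0.000006345/0.999999 = 0.000006345

Final: 0.000006345


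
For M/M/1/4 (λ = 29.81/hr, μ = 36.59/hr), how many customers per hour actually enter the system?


ρ = 0.8147; P_K = (1−ρ)ρ^4/(1−ρ^5) = 0.127337
λ_eff = λ(1 − P_K) = 29.81·(1 − 0.127337) = 29.81·0.872663 = 26.0141 /hr

Final: 26.0141 /hr


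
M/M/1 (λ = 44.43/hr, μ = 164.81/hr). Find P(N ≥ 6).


ρ = 44.43/164.81 = 0.2696
P(N ≥ n) = ρ^n = 0.2696^6 = 0.0003838

Final: 0.0003838


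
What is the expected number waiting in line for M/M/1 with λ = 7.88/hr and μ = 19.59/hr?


ρ = 7.88/19.59 = 0.4022
Lq = ρ²/(1−ρ) = 0.1618/0.5978 = 0.2707

Final: 0.2707


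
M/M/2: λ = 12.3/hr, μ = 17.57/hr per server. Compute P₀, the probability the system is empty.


a = λ/μ = 12.3/17.57 = 0.7001; ρ = a/c = 0.3500
Σ_{k=0}^{1} a^k/k! (terms k=0..1) = 1.00000 + 0.70006 = 1.70006
Tail: a^2/(2!(1−ρ)) = 0.49008/(2·0.6500) = 0.37700
P₀ = 1/(1.70006 + 0.37700) = 1/2.07706 = 0.481450

Final: 0.481450


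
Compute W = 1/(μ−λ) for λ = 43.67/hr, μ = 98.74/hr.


W = 1/(μ−λ) = 1/(98.74 − 43.67) = 1/55.07 = 0.01816 hr

Final: 0.01816 hr


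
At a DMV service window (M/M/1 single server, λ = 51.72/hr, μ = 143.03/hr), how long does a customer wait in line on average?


ρ = 51.72/143.03 = 0.3616
Wq = ρ/(μ−λ) = 0.3616/(143.03 − 51.72) = 0.3616/91.31 = 0.003960 hr

Final: 0.003960 hr


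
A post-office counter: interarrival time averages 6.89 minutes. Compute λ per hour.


λ = 1/(interarrival time) in consistent units.
1 hour = 60 min, so λ = 60/6.89 = 8.7083 per hour

Final: 8.7083 /hr


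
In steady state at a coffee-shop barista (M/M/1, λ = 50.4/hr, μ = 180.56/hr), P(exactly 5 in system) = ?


ρ = 50.4/180.56 = 0.2791
P_n = (1−ρ)·ρ^n = (1 − 0.2791)·0.2791^5 = 0.7209·0.001695 = 0.001222

Final: 0.001222
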